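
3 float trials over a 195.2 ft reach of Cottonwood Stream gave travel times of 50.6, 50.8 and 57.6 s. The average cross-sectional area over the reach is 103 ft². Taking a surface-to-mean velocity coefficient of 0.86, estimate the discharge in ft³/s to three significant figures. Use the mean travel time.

t̄ = (50.6 + 50.8 + 57.6) / 3 = 53 s
v_surface = L / t̄ = 195.2 / 53 = 3.683 ft/s
v_mean = 0.86 × 3.683 = 3.167 ft/s
Q = A × v_mean = 103 × 3.167 = 326.2 ft³/s

326 ft³/s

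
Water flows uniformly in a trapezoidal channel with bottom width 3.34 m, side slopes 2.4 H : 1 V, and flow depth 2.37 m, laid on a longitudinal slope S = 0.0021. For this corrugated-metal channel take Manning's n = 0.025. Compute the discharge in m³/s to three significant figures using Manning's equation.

A = (b + z·y)·y = (3.34 + 2.4×2.37)×2.37 = 21.40 m²
P = b + 2y√(1+z²) = 3.34 + 2×2.37×√(1+2.4²) = 15.66 m
R = A/P = 21.40/15.66 = 1.366 m
Q = (1/n)·A·R^(2/3)·S^(1/2) = (1/0.025) × 21.40 × 1.366^(2/3) × 0.0021^(1/2) = 48.28 m³/s

48.3 m³/s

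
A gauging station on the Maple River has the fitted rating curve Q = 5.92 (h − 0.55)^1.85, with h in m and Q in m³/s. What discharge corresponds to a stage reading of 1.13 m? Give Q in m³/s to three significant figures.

2.16 m³/s

Q = 5.92 × (1.13 − 0.55)^1.85 = 5.92 × 0.58^1.85 = 2.161 m³/s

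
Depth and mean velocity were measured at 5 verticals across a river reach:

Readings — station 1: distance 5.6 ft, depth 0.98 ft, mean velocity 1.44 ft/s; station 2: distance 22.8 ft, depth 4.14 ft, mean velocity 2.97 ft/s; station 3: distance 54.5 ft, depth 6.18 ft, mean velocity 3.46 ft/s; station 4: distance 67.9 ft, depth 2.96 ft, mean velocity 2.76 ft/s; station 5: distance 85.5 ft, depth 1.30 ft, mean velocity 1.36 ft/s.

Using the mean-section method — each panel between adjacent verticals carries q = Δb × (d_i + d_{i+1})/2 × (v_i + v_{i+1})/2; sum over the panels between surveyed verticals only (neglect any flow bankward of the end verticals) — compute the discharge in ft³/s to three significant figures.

891 ft³/s

Panel 1-2: Δb = 17.2 ft, d̄ = (0.98+4.14)/2 = 2.56, v̄ = (1.44+2.97)/2 = 2.205 → q = 17.2×2.56×2.205 = 97.09 ft³/s
Panel 2-3: Δb = 31.7 ft, d̄ = (4.14+6.18)/2 = 5.16, v̄ = (2.97+3.46)/2 = 3.215 → q = 31.7×5.16×3.215 = 525.9 ft³/s
Panel 3-4: Δb = 13.4 ft, d̄ = (6.18+2.96)/2 = 4.57, v̄ = (3.46+2.76)/2 = 3.11 → q = 13.4×4.57×3.11 = 190.5 ft³/s
Panel 4-5: Δb = 17.6 ft, d̄ = (2.96+1.30)/2 = 2.13, v̄ = (2.76+1.36)/2 = 2.06 → q = 17.6×2.13×2.06 = 77.23 ft³/s
Q = Σ q = 890.7 ft³/s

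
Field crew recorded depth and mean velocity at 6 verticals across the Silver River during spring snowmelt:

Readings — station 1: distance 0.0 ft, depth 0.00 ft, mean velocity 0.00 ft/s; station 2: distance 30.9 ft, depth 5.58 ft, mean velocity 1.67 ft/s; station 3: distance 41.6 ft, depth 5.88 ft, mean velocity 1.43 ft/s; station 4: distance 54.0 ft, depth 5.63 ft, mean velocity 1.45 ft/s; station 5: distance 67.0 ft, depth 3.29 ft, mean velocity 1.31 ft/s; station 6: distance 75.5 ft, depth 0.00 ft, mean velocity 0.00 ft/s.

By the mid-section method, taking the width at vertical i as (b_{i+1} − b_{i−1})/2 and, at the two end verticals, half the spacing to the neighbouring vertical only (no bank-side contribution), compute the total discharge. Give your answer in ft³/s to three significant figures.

441 ft³/s

w_2 = (41.6 − 0.0)/2 = 20.8 ft; q_2 = 1.67 × 5.58 × 20.8 = 193.8 ft³/s
w_3 = (54.0 − 30.9)/2 = 11.55 ft; q_3 = 1.43 × 5.88 × 11.55 = 97.12 ft³/s
w_4 = (67.0 − 41.6)/2 = 12.7 ft; q_4 = 1.45 × 5.63 × 12.7 = 103.7 ft³/s
w_5 = (75.5 − 54.0)/2 = 10.75 ft; q_5 = 1.31 × 3.29 × 10.75 = 46.33 ft³/s
Stations 1, 6 contribute zero (depth or velocity is 0).
Q = Σ qᵢ = 441.0 ft³/s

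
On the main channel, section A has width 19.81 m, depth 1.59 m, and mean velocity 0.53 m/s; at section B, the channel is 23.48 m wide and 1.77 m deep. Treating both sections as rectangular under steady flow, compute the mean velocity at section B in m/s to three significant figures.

Q = A₁V₁ = (19.81×1.59) × 0.53 = 16.69 m³/s
A₂ = 23.48 × 1.77 = 41.56 m²
V₂ = Q/A₂ = 16.69/41.56 = 0.4017 m/s

0.402 m/s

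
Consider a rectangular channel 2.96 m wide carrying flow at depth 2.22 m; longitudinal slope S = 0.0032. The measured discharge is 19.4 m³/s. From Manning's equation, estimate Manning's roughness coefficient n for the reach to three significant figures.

A = b·y = 2.96 × 2.22 = 6.571 m²
P = b + 2y = 2.96 + 2×2.22 = 7.400 m
R = A/P = 6.571/7.400 = 0.8880 m
n = (1/Q)·A·R^(2/3)·S^(1/2) = (1/19.4) × 6.571 × 0.9239 × 0.05657 = 0.01770

0.0177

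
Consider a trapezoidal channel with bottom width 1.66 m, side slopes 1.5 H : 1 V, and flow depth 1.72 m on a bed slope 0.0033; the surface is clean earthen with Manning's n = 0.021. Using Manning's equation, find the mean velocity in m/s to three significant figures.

A = (b + z·y)·y = (1.66 + 1.5×1.72)×1.72 = 7.293 m²
P = b + 2y√(1+z²) = 1.66 + 2×1.72×√(1+1.5²) = 7.862 m
R = A/P = 7.293/7.862 = 0.9277 m
Q = (1/n)·A·R^(2/3)·S^(1/2) = (1/0.021) × 7.293 × 0.9277^(2/3) × 0.0033^(1/2) = 18.98 m³/s
V = Q/A = 18.98/7.293 = 2.602 m/s

2.60 m/s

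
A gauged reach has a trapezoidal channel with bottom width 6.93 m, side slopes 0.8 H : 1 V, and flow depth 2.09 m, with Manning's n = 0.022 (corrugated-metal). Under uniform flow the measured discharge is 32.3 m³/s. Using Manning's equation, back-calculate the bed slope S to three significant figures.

A = (b + z·y)·y = (6.93 + 0.8×2.09)×2.09 = 17.98 m²
P = b + 2y√(1+z²) = 6.93 + 2×2.09×√(1+0.8²) = 12.28 m
R = A/P = 17.98/12.28 = 1.464 m
S = (Q·n / (1·A·R^(2/3)))² = (32.3×0.022 / (1×17.98×1.289))² = 0.0009401

0.000940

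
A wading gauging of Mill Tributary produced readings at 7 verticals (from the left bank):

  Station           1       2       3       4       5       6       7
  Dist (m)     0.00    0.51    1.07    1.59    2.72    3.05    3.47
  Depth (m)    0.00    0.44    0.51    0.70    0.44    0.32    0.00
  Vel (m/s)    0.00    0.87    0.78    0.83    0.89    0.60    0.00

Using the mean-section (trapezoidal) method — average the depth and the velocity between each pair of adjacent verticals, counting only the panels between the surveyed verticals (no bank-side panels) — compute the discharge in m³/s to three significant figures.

Panel 1-2: Δb = 0.51 m, d̄ = (0.00+0.44)/2 = 0.22, v̄ = (0.00+0.87)/2 = 0.435 → q = 0.51×0.22×0.435 = 0.04881 m³/s
Panel 2-3: Δb = 0.56 m, d̄ = (0.44+0.51)/2 = 0.475, v̄ = (0.87+0.78)/2 = 0.825 → q = 0.56×0.475×0.825 = 0.2195 m³/s
Panel 3-4: Δb = 0.52 m, d̄ = (0.51+0.70)/2 = 0.605, v̄ = (0.78+0.83)/2 = 0.805 → q = 0.52×0.605×0.805 = 0.2533 m³/s
Panel 4-5: Δb = 1.13 m, d̄ = (0.70+0.44)/2 = 0.57, v̄ = (0.83+0.89)/2 = 0.86 → q = 1.13×0.57×0.86 = 0.5539 m³/s
Panel 5-6: Δb = 0.33 m, d̄ = (0.44+0.32)/2 = 0.38, v̄ = (0.89+0.60)/2 = 0.745 → q = 0.33×0.38×0.745 = 0.09342 m³/s
Panel 6-7: Δb = 0.42 m, d̄ = (0.32+0.00)/2 = 0.16, v̄ = (0.60+0.00)/2 = 0.3 → q = 0.42×0.16×0.3 = 0.02016 m³/s
Q = Σ q = 1.189 m³/s

1.19 m³/s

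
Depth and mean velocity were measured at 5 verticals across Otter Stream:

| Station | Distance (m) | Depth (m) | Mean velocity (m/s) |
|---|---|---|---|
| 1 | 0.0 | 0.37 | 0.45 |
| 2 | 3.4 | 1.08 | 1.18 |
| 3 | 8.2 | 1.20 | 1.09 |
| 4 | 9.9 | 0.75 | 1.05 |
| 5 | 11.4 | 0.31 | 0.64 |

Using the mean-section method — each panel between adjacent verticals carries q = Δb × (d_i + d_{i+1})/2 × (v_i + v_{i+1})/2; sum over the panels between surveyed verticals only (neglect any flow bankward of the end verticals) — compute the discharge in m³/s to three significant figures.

Panel 1-2: Δb = 3.4 m, d̄ = (0.37+1.08)/2 = 0.725, v̄ = (0.45+1.18)/2 = 0.815 → q = 3.4×0.725×0.815 = 2.009 m³/s
Panel 2-3: Δb = 4.8 m, d̄ = (1.08+1.20)/2 = 1.14, v̄ = (1.18+1.09)/2 = 1.135 → q = 4.8×1.14×1.135 = 6.211 m³/s
Panel 3-4: Δb = 1.7 m, d̄ = (1.20+0.75)/2 = 0.975, v̄ = (1.09+1.05)/2 = 1.07 → q = 1.7×0.975×1.07 = 1.774 m³/s
Panel 4-5: Δb = 1.5 m, d̄ = (0.75+0.31)/2 = 0.53, v̄ = (1.05+0.64)/2 = 0.845 → q = 1.5×0.53×0.845 = 0.6718 m³/s
Q = Σ q = 10.66 m³/s

10.7 m³/s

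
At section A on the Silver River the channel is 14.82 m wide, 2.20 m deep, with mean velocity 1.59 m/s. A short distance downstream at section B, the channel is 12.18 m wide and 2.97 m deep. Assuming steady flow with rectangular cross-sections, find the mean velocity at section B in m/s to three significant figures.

Q = A₁V₁ = (14.82×2.20) × 1.59 = 51.84 m³/s
A₂ = 12.18 × 2.97 = 36.17 m²
V₂ = Q/A₂ = 51.84/36.17 = 1.433 m/s

1.43 m/s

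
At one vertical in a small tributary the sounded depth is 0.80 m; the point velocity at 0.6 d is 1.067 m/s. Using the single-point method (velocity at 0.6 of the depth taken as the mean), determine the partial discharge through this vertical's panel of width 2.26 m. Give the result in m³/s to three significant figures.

v̄ = v₀.₆ = 1.067 m/s
q = v̄ × d × w = 1.067 × 0.80 × 2.26 = 1.929 m³/s

1.93 m³/s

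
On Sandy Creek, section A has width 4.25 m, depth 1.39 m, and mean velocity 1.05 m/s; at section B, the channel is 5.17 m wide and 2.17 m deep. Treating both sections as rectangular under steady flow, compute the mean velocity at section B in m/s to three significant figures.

Q = A₁V₁ = (4.25×1.39) × 1.05 = 6.203 m³/s
A₂ = 5.17 × 2.17 = 11.22 m²
V₂ = Q/A₂ = 6.203/11.22 = 0.5529 m/s

0.553 m/s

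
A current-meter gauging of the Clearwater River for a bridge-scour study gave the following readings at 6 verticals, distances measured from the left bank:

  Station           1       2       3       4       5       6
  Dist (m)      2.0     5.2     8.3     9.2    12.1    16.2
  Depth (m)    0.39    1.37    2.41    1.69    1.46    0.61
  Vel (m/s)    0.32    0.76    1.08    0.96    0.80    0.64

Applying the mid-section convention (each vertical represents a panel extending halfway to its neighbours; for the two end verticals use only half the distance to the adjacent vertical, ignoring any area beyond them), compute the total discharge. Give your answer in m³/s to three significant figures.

w_1 = (5.2 − 2.0)/2 = 1.6 m; q_1 = 0.32 × 0.39 × 1.6 = 0.1997 m³/s
w_2 = (8.3 − 2.0)/2 = 3.15 m; q_2 = 0.76 × 1.37 × 3.15 = 3.280 m³/s
w_3 = (9.2 − 5.2)/2 = 2 m; q_3 = 1.08 × 2.41 × 2 = 5.206 m³/s
w_4 = (12.1 − 8.3)/2 = 1.9 m; q_4 = 0.96 × 1.69 × 1.9 = 3.083 m³/s
w_5 = (16.2 − 9.2)/2 = 3.5 m; q_5 = 0.80 × 1.46 × 3.5 = 4.088 m³/s
w_6 = (16.2 − 12.1)/2 = 2.05 m; q_6 = 0.64 × 0.61 × 2.05 = 0.8003 m³/s
Q = Σ qᵢ = 16.66 m³/s

16.7 m³/s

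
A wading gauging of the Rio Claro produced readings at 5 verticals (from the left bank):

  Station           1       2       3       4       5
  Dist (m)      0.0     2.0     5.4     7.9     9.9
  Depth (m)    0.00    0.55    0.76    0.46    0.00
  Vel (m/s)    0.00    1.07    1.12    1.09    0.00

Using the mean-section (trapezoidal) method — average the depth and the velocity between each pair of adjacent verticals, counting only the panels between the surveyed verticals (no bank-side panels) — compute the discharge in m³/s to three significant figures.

Panel 1-2: Δb = 2 m, d̄ = (0.00+0.55)/2 = 0.275, v̄ = (0.00+1.07)/2 = 0.535 → q = 2×0.275×0.535 = 0.2943 m³/s
Panel 2-3: Δb = 3.4 m, d̄ = (0.55+0.76)/2 = 0.655, v̄ = (1.07+1.12)/2 = 1.095 → q = 3.4×0.655×1.095 = 2.439 m³/s
Panel 3-4: Δb = 2.5 m, d̄ = (0.76+0.46)/2 = 0.61, v̄ = (1.12+1.09)/2 = 1.105 → q = 2.5×0.61×1.105 = 1.685 m³/s
Panel 4-5: Δb = 2 m, d̄ = (0.46+0.00)/2 = 0.23, v̄ = (1.09+0.00)/2 = 0.545 → q = 2×0.23×0.545 = 0.2507 m³/s
Q = Σ q = 4.669 m³/s

4.67 m³/s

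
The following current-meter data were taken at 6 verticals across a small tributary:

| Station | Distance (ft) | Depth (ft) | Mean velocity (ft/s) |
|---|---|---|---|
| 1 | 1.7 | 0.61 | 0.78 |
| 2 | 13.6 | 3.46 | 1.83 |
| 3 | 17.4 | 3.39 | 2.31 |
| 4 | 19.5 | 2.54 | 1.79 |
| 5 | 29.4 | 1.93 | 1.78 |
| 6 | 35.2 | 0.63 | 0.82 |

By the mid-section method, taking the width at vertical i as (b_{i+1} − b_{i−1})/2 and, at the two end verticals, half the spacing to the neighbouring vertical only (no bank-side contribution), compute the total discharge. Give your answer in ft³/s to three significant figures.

131 ft³/s

w_1 = (13.6 − 1.7)/2 = 5.95 ft; q_1 = 0.78 × 0.61 × 5.95 = 2.831 ft³/s
w_2 = (17.4 − 1.7)/2 = 7.85 ft; q_2 = 1.83 × 3.46 × 7.85 = 49.70 ft³/s
w_3 = (19.5 − 13.6)/2 = 2.95 ft; q_3 = 2.31 × 3.39 × 2.95 = 23.10 ft³/s
w_4 = (29.4 − 17.4)/2 = 6 ft; q_4 = 1.79 × 2.54 × 6 = 27.28 ft³/s
w_5 = (35.2 − 19.5)/2 = 7.85 ft; q_5 = 1.78 × 1.93 × 7.85 = 26.97 ft³/s
w_6 = (35.2 − 29.4)/2 = 2.9 ft; q_6 = 0.82 × 0.63 × 2.9 = 1.498 ft³/s
Q = Σ qᵢ = 131.4 ft³/s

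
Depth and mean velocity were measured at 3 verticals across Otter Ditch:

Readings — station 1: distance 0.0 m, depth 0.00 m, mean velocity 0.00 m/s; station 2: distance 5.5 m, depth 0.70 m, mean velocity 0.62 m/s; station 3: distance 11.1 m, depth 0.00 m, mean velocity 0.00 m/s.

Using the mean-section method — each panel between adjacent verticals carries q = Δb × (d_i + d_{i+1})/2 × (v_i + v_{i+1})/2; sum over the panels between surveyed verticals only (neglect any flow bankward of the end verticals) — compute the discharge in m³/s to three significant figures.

Panel 1-2: Δb = 5.5 m, d̄ = (0.00+0.70)/2 = 0.35, v̄ = (0.00+0.62)/2 = 0.31 → q = 5.5×0.35×0.31 = 0.5968 m³/s
Panel 2-3: Δb = 5.6 m, d̄ = (0.70+0.00)/2 = 0.35, v̄ = (0.62+0.00)/2 = 0.31 → q = 5.6×0.35×0.31 = 0.6076 m³/s
Q = Σ q = 1.204 m³/s

1.20 m³/s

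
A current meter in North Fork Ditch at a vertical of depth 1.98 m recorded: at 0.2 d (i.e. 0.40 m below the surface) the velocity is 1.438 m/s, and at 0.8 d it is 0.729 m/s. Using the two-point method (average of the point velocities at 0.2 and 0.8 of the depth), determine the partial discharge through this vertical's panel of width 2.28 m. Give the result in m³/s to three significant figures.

4.89 m³/s

v̄ = (1.438 + 0.729) / 2 = 1.084 m/s
q = v̄ × d × w = 1.084 × 1.98 × 2.28 = 4.891 m³/s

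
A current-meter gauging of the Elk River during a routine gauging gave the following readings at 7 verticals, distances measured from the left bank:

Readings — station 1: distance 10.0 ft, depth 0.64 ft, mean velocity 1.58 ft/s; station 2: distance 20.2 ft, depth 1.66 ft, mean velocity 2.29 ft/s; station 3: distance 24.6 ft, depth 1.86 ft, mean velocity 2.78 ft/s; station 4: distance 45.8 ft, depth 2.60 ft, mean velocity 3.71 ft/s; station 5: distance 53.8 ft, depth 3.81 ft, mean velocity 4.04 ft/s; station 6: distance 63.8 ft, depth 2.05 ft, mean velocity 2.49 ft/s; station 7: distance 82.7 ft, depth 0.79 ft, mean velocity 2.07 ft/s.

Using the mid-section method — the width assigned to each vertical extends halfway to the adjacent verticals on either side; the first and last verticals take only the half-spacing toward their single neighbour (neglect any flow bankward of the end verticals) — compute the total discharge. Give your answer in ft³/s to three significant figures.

468 ft³/s

w_1 = (20.2 − 10.0)/2 = 5.1 ft; q_1 = 1.58 × 0.64 × 5.1 = 5.157 ft³/s
w_2 = (24.6 − 10.0)/2 = 7.3 ft; q_2 = 2.29 × 1.66 × 7.3 = 27.75 ft³/s
w_3 = (45.8 − 20.2)/2 = 12.8 ft; q_3 = 2.78 × 1.86 × 12.8 = 66.19 ft³/s
w_4 = (53.8 − 24.6)/2 = 14.6 ft; q_4 = 3.71 × 2.60 × 14.6 = 140.8 ft³/s
w_5 = (63.8 − 45.8)/2 = 9 ft; q_5 = 4.04 × 3.81 × 9 = 138.5 ft³/s
w_6 = (82.7 − 53.8)/2 = 14.45 ft; q_6 = 2.49 × 2.05 × 14.45 = 73.76 ft³/s
w_7 = (82.7 − 63.8)/2 = 9.45 ft; q_7 = 2.07 × 0.79 × 9.45 = 15.45 ft³/s
Q = Σ qᵢ = 467.7 ft³/s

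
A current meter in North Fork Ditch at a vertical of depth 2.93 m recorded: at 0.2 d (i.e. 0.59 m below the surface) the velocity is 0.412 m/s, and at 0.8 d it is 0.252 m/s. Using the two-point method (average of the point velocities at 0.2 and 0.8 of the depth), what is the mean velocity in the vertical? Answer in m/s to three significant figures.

v̄ = (0.412 + 0.252) / 2 = 0.3320 m/s

0.332 m/s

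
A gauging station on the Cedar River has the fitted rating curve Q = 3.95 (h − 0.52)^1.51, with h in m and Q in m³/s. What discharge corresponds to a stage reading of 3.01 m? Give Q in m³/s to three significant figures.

15.7 m³/s

Q = 3.95 × (3.01 − 0.52)^1.51 = 3.95 × 2.49^1.51 = 15.66 m³/s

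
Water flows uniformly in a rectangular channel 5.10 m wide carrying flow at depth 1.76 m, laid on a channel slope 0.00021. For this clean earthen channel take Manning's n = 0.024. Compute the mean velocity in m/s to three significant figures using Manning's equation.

0.620 m/s

A = b·y = 5.10 × 1.76 = 8.976 m²
P = b + 2y = 5.10 + 2×1.76 = 8.620 m
R = A/P = 8.976/8.620 = 1.041 m
Q = (1/n)·A·R^(2/3)·S^(1/2) = (1/0.024) × 8.976 × 1.041^(2/3) × 0.00021^(1/2) = 5.568 m³/s
V = Q/A = 5.568/8.976 = 0.6203 m/s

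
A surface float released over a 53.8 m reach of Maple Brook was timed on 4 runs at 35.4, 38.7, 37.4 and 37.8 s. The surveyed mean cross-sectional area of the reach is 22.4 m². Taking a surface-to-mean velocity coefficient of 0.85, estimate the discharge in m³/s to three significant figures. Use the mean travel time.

t̄ = (35.4 + 38.7 + 37.4 + 37.8) / 4 = 37.325 s
v_surface = L / t̄ = 53.8 / 37.325 = 1.441 m/s
v_mean = 0.85 × 1.441 = 1.225 m/s
Q = A × v_mean = 22.4 × 1.225 = 27.44 m³/s

27.4 m³/s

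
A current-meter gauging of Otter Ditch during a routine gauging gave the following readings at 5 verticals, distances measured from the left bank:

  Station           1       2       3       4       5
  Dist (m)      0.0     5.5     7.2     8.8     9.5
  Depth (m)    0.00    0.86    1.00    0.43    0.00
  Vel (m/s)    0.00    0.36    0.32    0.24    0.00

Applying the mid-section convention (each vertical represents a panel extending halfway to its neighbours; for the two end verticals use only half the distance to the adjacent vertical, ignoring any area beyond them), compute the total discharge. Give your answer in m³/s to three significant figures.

w_2 = (7.2 − 0.0)/2 = 3.6 m; q_2 = 0.36 × 0.86 × 3.6 = 1.115 m³/s
w_3 = (8.8 − 5.5)/2 = 1.65 m; q_3 = 0.32 × 1.00 × 1.65 = 0.5280 m³/s
w_4 = (9.5 − 7.2)/2 = 1.15 m; q_4 = 0.24 × 0.43 × 1.15 = 0.1187 m³/s
Stations 1, 5 contribute zero (depth or velocity is 0).
Q = Σ qᵢ = 1.761 m³/s

1.76 m³/s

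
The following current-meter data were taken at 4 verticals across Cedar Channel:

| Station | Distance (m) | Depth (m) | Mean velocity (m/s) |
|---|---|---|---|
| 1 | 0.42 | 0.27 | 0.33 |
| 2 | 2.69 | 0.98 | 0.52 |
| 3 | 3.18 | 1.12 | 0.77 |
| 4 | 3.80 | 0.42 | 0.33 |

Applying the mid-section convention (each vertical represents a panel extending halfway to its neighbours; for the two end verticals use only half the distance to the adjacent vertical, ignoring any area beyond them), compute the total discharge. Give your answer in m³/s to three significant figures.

1.33 m³/s

w_1 = (2.69 − 0.42)/2 = 1.135 m; q_1 = 0.33 × 0.27 × 1.135 = 0.1011 m³/s
w_2 = (3.18 − 0.42)/2 = 1.38 m; q_2 = 0.52 × 0.98 × 1.38 = 0.7032 m³/s
w_3 = (3.80 − 2.69)/2 = 0.555 m; q_3 = 0.77 × 1.12 × 0.555 = 0.4786 m³/s
w_4 = (3.80 − 3.18)/2 = 0.31 m; q_4 = 0.33 × 0.42 × 0.31 = 0.04297 m³/s
Q = Σ qᵢ = 1.326 m³/s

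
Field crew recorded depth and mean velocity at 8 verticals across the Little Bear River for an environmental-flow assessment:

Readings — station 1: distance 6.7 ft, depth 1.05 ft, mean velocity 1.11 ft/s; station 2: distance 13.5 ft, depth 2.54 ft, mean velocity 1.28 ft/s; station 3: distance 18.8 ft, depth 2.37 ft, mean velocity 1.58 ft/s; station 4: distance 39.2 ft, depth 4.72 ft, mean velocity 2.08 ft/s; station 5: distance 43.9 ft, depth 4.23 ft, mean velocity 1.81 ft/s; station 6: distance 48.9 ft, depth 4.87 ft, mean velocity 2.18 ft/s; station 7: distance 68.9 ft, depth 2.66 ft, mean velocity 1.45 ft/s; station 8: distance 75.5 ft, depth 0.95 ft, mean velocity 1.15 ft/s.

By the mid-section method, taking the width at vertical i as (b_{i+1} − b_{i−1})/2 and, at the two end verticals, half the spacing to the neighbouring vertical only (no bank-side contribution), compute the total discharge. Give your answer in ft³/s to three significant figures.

w_1 = (13.5 − 6.7)/2 = 3.4 ft; q_1 = 1.11 × 1.05 × 3.4 = 3.963 ft³/s
w_2 = (18.8 − 6.7)/2 = 6.05 ft; q_2 = 1.28 × 2.54 × 6.05 = 19.67 ft³/s
w_3 = (39.2 − 13.5)/2 = 12.85 ft; q_3 = 1.58 × 2.37 × 12.85 = 48.12 ft³/s
w_4 = (43.9 − 18.8)/2 = 12.55 ft; q_4 = 2.08 × 4.72 × 12.55 = 123.2 ft³/s
w_5 = (48.9 − 39.2)/2 = 4.85 ft; q_5 = 1.81 × 4.23 × 4.85 = 37.13 ft³/s
w_6 = (68.9 − 43.9)/2 = 12.5 ft; q_6 = 2.18 × 4.87 × 12.5 = 132.7 ft³/s
w_7 = (75.5 − 48.9)/2 = 13.3 ft; q_7 = 1.45 × 2.66 × 13.3 = 51.30 ft³/s
w_8 = (75.5 − 68.9)/2 = 3.3 ft; q_8 = 1.15 × 0.95 × 3.3 = 3.605 ft³/s
Q = Σ qᵢ = 419.7 ft³/s

420 ft³/s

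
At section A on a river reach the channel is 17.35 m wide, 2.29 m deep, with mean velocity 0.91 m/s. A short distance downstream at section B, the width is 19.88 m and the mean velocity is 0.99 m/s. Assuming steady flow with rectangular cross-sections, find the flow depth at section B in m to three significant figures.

1.84 m

Q = A₁V₁ = (17.35×2.29) × 0.91 = 36.16 m³/s
d₂ = Q/(b₂ V₂) = 36.16/(19.88×0.99) = 1.837 m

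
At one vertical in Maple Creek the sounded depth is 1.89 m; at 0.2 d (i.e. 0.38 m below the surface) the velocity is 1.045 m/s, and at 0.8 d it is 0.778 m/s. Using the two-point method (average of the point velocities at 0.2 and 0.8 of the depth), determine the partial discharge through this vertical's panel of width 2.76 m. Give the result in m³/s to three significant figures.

v̄ = (1.045 + 0.778) / 2 = 0.9115 m/s
q = v̄ × d × w = 0.9115 × 1.89 × 2.76 = 4.755 m³/s

4.75 m³/s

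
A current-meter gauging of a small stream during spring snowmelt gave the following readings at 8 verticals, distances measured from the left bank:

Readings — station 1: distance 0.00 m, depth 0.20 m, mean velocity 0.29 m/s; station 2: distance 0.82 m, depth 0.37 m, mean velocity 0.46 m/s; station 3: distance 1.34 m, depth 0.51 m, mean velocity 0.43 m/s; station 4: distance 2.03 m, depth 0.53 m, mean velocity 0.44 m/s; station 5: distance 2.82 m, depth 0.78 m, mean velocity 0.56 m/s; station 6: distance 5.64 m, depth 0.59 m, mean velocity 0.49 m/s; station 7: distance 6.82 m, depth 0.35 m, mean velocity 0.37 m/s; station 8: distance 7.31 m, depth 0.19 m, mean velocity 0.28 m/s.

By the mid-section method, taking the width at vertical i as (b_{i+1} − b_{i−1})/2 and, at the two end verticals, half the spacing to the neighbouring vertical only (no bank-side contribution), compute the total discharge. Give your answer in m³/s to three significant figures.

w_1 = (0.82 − 0.00)/2 = 0.41 m; q_1 = 0.29 × 0.20 × 0.41 = 0.02378 m³/s
w_2 = (1.34 − 0.00)/2 = 0.67 m; q_2 = 0.46 × 0.37 × 0.67 = 0.1140 m³/s
w_3 = (2.03 − 0.82)/2 = 0.605 m; q_3 = 0.43 × 0.51 × 0.605 = 0.1327 m³/s
w_4 = (2.82 − 1.34)/2 = 0.74 m; q_4 = 0.44 × 0.53 × 0.74 = 0.1726 m³/s
w_5 = (5.64 − 2.03)/2 = 1.805 m; q_5 = 0.56 × 0.78 × 1.805 = 0.7884 m³/s
w_6 = (6.82 − 2.82)/2 = 2 m; q_6 = 0.49 × 0.59 × 2 = 0.5782 m³/s
w_7 = (7.31 − 5.64)/2 = 0.835 m; q_7 = 0.37 × 0.35 × 0.835 = 0.1081 m³/s
w_8 = (7.31 − 6.82)/2 = 0.245 m; q_8 = 0.28 × 0.19 × 0.245 = 0.01303 m³/s
Q = Σ qᵢ = 1.931 m³/s

1.93 m³/s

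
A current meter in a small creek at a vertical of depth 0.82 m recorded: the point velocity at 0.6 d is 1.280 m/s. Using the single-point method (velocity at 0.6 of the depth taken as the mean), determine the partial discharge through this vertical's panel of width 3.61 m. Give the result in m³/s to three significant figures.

v̄ = v₀.₆ = 1.280 m/s
q = v̄ × d × w = 1.280 × 0.82 × 3.61 = 3.789 m³/s

3.79 m³/s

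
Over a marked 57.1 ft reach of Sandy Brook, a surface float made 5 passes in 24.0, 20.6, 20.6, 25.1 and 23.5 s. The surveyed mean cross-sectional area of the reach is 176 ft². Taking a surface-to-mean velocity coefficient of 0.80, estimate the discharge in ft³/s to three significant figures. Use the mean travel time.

t̄ = (24.0 + 20.6 + 20.6 + 25.1 + 23.5) / 5 = 22.76 s
v_surface = L / t̄ = 57.1 / 22.76 = 2.509 ft/s
v_mean = 0.80 × 2.509 = 2.007 ft/s
Q = A × v_mean = 176 × 2.007 = 353.2 ft³/s

353 ft³/s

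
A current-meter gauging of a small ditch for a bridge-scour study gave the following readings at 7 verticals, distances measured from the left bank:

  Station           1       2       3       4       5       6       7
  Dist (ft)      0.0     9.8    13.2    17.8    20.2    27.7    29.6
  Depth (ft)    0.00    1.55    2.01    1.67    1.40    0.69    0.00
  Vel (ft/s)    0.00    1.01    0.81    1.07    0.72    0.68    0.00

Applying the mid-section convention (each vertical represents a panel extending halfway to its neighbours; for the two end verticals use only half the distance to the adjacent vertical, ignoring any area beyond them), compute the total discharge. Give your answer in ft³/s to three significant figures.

w_2 = (13.2 − 0.0)/2 = 6.6 ft; q_2 = 1.01 × 1.55 × 6.6 = 10.33 ft³/s
w_3 = (17.8 − 9.8)/2 = 4 ft; q_3 = 0.81 × 2.01 × 4 = 6.512 ft³/s
w_4 = (20.2 − 13.2)/2 = 3.5 ft; q_4 = 1.07 × 1.67 × 3.5 = 6.254 ft³/s
w_5 = (27.7 − 17.8)/2 = 4.95 ft; q_5 = 0.72 × 1.40 × 4.95 = 4.990 ft³/s
w_6 = (29.6 − 20.2)/2 = 4.7 ft; q_6 = 0.68 × 0.69 × 4.7 = 2.205 ft³/s
Stations 1, 7 contribute zero (depth or velocity is 0).
Q = Σ qᵢ = 30.29 ft³/s

30.3 ft³/s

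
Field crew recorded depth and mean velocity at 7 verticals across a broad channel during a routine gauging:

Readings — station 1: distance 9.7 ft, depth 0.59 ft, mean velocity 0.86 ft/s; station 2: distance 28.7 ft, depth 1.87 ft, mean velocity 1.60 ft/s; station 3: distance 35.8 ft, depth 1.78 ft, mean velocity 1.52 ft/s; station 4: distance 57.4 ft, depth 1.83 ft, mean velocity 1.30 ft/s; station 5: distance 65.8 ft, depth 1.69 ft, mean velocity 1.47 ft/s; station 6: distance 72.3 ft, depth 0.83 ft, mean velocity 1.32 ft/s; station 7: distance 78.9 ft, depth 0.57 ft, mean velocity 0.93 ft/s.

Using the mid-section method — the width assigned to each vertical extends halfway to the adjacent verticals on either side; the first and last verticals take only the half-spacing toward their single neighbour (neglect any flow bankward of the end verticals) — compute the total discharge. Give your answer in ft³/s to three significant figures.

w_1 = (28.7 − 9.7)/2 = 9.5 ft; q_1 = 0.86 × 0.59 × 9.5 = 4.820 ft³/s
w_2 = (35.8 − 9.7)/2 = 13.05 ft; q_2 = 1.60 × 1.87 × 13.05 = 39.05 ft³/s
w_3 = (57.4 − 28.7)/2 = 14.35 ft; q_3 = 1.52 × 1.78 × 14.35 = 38.83 ft³/s
w_4 = (65.8 − 35.8)/2 = 15 ft; q_4 = 1.30 × 1.83 × 15 = 35.69 ft³/s
w_5 = (72.3 − 57.4)/2 = 7.45 ft; q_5 = 1.47 × 1.69 × 7.45 = 18.51 ft³/s
w_6 = (78.9 − 65.8)/2 = 6.55 ft; q_6 = 1.32 × 0.83 × 6.55 = 7.176 ft³/s
w_7 = (78.9 − 72.3)/2 = 3.3 ft; q_7 = 0.93 × 0.57 × 3.3 = 1.749 ft³/s
Q = Σ qᵢ = 145.8 ft³/s

146 ft³/s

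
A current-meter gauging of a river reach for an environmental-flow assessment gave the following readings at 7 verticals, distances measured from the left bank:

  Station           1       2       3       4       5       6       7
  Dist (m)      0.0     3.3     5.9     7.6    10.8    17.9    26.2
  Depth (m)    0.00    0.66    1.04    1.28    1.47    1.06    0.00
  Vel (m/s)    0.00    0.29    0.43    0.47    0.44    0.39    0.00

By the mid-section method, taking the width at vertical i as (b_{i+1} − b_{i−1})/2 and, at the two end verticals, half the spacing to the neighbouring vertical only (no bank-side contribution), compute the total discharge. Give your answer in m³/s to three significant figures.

w_2 = (5.9 − 0.0)/2 = 2.95 m; q_2 = 0.29 × 0.66 × 2.95 = 0.5646 m³/s
w_3 = (7.6 − 3.3)/2 = 2.15 m; q_3 = 0.43 × 1.04 × 2.15 = 0.9615 m³/s
w_4 = (10.8 − 5.9)/2 = 2.45 m; q_4 = 0.47 × 1.28 × 2.45 = 1.474 m³/s
w_5 = (17.9 − 7.6)/2 = 5.15 m; q_5 = 0.44 × 1.47 × 5.15 = 3.331 m³/s
w_6 = (26.2 − 10.8)/2 = 7.7 m; q_6 = 0.39 × 1.06 × 7.7 = 3.183 m³/s
Stations 1, 7 contribute zero (depth or velocity is 0).
Q = Σ qᵢ = 9.514 m³/s

9.51 m³/s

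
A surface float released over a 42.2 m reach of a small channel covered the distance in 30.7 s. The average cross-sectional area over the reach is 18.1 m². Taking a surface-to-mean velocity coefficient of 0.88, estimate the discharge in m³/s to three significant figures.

v_surface = L / t̄ = 42.2 / 30.7 = 1.375 m/s
v_mean = 0.88 × 1.375 = 1.210 m/s
Q = A × v_mean = 18.1 × 1.210 = 21.89 m³/s

21.9 m³/s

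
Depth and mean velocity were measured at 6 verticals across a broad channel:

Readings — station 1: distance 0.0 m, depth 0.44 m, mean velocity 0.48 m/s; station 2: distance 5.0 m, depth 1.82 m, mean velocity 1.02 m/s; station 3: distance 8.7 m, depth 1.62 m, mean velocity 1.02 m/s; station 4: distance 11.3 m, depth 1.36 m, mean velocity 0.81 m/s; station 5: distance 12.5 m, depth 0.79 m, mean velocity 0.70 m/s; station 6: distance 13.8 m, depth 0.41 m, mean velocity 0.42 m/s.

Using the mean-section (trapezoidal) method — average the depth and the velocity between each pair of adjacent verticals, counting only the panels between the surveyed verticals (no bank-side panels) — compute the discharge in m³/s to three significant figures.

Panel 1-2: Δb = 5 m, d̄ = (0.44+1.82)/2 = 1.13, v̄ = (0.48+1.02)/2 = 0.75 → q = 5×1.13×0.75 = 4.238 m³/s
Panel 2-3: Δb = 3.7 m, d̄ = (1.82+1.62)/2 = 1.72, v̄ = (1.02+1.02)/2 = 1.02 → q = 3.7×1.72×1.02 = 6.491 m³/s
Panel 3-4: Δb = 2.6 m, d̄ = (1.62+1.36)/2 = 1.49, v̄ = (1.02+0.81)/2 = 0.915 → q = 2.6×1.49×0.915 = 3.545 m³/s
Panel 4-5: Δb = 1.2 m, d̄ = (1.36+0.79)/2 = 1.075, v̄ = (0.81+0.70)/2 = 0.755 → q = 1.2×1.075×0.755 = 0.9740 m³/s
Panel 5-6: Δb = 1.3 m, d̄ = (0.79+0.41)/2 = 0.6, v̄ = (0.70+0.42)/2 = 0.56 → q = 1.3×0.6×0.56 = 0.4368 m³/s
Q = Σ q = 15.68 m³/s

15.7 m³/s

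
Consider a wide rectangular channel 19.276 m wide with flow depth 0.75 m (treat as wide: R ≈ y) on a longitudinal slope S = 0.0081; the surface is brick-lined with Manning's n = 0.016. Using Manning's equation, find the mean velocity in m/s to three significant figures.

A = b·y = 19.276 × 0.75 = 14.46 m²
Wide channel: R ≈ y = 0.75 m
Q = (1/n)·A·R^(2/3)·S^(1/2) = (1/0.016) × 14.46 × 0.7500^(2/3) × 0.0081^(1/2) = 67.13 m³/s
V = Q/A = 67.13/14.46 = 4.643 m/s

4.64 m/s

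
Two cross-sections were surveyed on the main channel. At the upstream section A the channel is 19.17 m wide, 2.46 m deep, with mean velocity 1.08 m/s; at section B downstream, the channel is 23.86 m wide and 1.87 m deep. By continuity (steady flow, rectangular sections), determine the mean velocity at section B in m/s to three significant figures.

Q = A₁V₁ = (19.17×2.46) × 1.08 = 50.93 m³/s
A₂ = 23.86 × 1.87 = 44.62 m²
V₂ = Q/A₂ = 50.93/44.62 = 1.141 m/s

1.14 m/s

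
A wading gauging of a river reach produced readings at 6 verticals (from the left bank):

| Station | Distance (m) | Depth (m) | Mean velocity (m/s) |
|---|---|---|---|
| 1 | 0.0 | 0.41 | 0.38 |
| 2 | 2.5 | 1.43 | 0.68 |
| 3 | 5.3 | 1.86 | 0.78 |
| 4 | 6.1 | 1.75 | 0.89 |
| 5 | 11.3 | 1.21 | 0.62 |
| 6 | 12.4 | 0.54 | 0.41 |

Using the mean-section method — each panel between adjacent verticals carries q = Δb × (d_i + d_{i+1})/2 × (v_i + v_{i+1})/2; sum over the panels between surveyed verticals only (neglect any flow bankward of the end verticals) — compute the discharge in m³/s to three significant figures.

Panel 1-2: Δb = 2.5 m, d̄ = (0.41+1.43)/2 = 0.92, v̄ = (0.38+0.68)/2 = 0.53 → q = 2.5×0.92×0.53 = 1.219 m³/s
Panel 2-3: Δb = 2.8 m, d̄ = (1.43+1.86)/2 = 1.645, v̄ = (0.68+0.78)/2 = 0.73 → q = 2.8×1.645×0.73 = 3.362 m³/s
Panel 3-4: Δb = 0.8 m, d̄ = (1.86+1.75)/2 = 1.805, v̄ = (0.78+0.89)/2 = 0.835 → q = 0.8×1.805×0.835 = 1.206 m³/s
Panel 4-5: Δb = 5.2 m, d̄ = (1.75+1.21)/2 = 1.48, v̄ = (0.89+0.62)/2 = 0.755 → q = 5.2×1.48×0.755 = 5.810 m³/s
Panel 5-6: Δb = 1.1 m, d̄ = (1.21+0.54)/2 = 0.875, v̄ = (0.62+0.41)/2 = 0.515 → q = 1.1×0.875×0.515 = 0.4957 m³/s
Q = Σ q = 12.09 m³/s

12.1 m³/s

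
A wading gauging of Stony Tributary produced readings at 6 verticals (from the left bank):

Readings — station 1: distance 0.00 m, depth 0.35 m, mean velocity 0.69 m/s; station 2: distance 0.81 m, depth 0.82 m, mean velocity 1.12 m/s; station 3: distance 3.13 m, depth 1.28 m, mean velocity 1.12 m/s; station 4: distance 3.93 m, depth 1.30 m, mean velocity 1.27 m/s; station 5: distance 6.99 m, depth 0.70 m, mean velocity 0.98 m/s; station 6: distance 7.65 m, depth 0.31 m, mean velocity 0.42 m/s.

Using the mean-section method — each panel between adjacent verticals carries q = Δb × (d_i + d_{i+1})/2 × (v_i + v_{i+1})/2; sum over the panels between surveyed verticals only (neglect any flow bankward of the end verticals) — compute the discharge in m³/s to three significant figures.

Panel 1-2: Δb = 0.81 m, d̄ = (0.35+0.82)/2 = 0.585, v̄ = (0.69+1.12)/2 = 0.905 → q = 0.81×0.585×0.905 = 0.4288 m³/s
Panel 2-3: Δb = 2.32 m, d̄ = (0.82+1.28)/2 = 1.05, v̄ = (1.12+1.12)/2 = 1.12 → q = 2.32×1.05×1.12 = 2.728 m³/s
Panel 3-4: Δb = 0.8 m, d̄ = (1.28+1.30)/2 = 1.29, v̄ = (1.12+1.27)/2 = 1.195 → q = 0.8×1.29×1.195 = 1.233 m³/s
Panel 4-5: Δb = 3.06 m, d̄ = (1.30+0.70)/2 = 1, v̄ = (1.27+0.98)/2 = 1.125 → q = 3.06×1×1.125 = 3.443 m³/s
Panel 5-6: Δb = 0.66 m, d̄ = (0.70+0.31)/2 = 0.505, v̄ = (0.98+0.42)/2 = 0.7 → q = 0.66×0.505×0.7 = 0.2333 m³/s
Q = Σ q = 8.066 m³/s

8.07 m³/s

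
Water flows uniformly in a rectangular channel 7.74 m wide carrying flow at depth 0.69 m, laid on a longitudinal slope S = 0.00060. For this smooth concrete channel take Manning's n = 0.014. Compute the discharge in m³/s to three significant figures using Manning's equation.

A = b·y = 7.74 × 0.69 = 5.341 m²
P = b + 2y = 7.74 + 2×0.69 = 9.120 m
R = A/P = 5.341/9.120 = 0.5856 m
Q = (1/n)·A·R^(2/3)·S^(1/2) = (1/0.014) × 5.341 × 0.5856^(2/3) × 0.00060^(1/2) = 6.540 m³/s

6.54 m³/s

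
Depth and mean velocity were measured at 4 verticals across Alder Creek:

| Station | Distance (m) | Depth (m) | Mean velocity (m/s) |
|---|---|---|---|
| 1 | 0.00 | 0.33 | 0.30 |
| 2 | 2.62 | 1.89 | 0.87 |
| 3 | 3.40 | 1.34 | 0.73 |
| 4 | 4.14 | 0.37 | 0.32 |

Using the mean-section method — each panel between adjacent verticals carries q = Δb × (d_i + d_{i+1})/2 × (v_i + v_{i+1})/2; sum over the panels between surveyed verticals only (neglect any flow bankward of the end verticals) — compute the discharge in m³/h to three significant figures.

Panel 1-2: Δb = 2.62 m, d̄ = (0.33+1.89)/2 = 1.11, v̄ = (0.30+0.87)/2 = 0.585 → q = 2.62×1.11×0.585 = 1.701 m³/s
Panel 2-3: Δb = 0.78 m, d̄ = (1.89+1.34)/2 = 1.615, v̄ = (0.87+0.73)/2 = 0.8 → q = 0.78×1.615×0.8 = 1.008 m³/s
Panel 3-4: Δb = 0.74 m, d̄ = (1.34+0.37)/2 = 0.855, v̄ = (0.73+0.32)/2 = 0.525 → q = 0.74×0.855×0.525 = 0.3322 m³/s
Q = Σ q = 3.041 m³/s
= 3.041 × 3600 = 10950 m³/h

10900 m³/h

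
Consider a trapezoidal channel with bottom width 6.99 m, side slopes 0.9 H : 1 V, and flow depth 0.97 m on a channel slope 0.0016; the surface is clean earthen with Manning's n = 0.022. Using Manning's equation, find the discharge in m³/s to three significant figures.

A = (b + z·y)·y = (6.99 + 0.9×0.97)×0.97 = 7.627 m²
P = b + 2y√(1+z²) = 6.99 + 2×0.97×√(1+0.9²) = 9.600 m
R = A/P = 7.627/9.600 = 0.7945 m
Q = (1/n)·A·R^(2/3)·S^(1/2) = (1/0.022) × 7.627 × 0.7945^(2/3) × 0.0016^(1/2) = 11.90 m³/s

11.9 m³/s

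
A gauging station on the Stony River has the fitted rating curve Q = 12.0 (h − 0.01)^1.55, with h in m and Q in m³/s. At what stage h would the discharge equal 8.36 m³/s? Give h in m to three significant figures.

h − h₀ = (Q/C)^(1/b) = (8.36/12.0)^(1/1.55) = 0.7920 m
h = 0.01 + 0.7920 = 0.8020 m

0.802 m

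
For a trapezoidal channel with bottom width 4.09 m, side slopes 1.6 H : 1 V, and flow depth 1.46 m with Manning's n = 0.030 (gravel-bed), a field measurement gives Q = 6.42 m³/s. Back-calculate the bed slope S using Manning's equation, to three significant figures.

0.000435

A = (b + z·y)·y = (4.09 + 1.6×1.46)×1.46 = 9.382 m²
P = b + 2y√(1+z²) = 4.09 + 2×1.46×√(1+1.6²) = 9.599 m
R = A/P = 9.382/9.599 = 0.9773 m
S = (Q·n / (1·A·R^(2/3)))² = (6.42×0.030 / (1×9.382×0.9848))² = 0.0004345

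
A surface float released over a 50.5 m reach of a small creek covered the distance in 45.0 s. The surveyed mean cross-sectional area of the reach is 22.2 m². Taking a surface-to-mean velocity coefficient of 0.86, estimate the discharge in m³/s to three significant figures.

21.4 m³/s

v_surface = L / t̄ = 50.5 / 45 = 1.122 m/s
v_mean = 0.86 × 1.122 = 0.9651 m/s
Q = A × v_mean = 22.2 × 0.9651 = 21.43 m³/s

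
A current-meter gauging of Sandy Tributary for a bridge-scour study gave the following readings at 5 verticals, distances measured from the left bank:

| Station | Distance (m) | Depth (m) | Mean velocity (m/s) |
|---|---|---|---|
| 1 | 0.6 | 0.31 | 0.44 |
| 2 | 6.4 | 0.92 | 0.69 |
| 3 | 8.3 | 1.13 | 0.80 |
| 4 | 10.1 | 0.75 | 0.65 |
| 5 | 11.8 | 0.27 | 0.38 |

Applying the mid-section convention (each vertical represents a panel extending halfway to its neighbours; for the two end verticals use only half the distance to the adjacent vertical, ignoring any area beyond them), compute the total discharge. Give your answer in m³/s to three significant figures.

5.45 m³/s

w_1 = (6.4 − 0.6)/2 = 2.9 m; q_1 = 0.44 × 0.31 × 2.9 = 0.3956 m³/s
w_2 = (8.3 − 0.6)/2 = 3.85 m; q_2 = 0.69 × 0.92 × 3.85 = 2.444 m³/s
w_3 = (10.1 − 6.4)/2 = 1.85 m; q_3 = 0.80 × 1.13 × 1.85 = 1.672 m³/s
w_4 = (11.8 − 8.3)/2 = 1.75 m; q_4 = 0.65 × 0.75 × 1.75 = 0.8531 m³/s
w_5 = (11.8 − 10.1)/2 = 0.85 m; q_5 = 0.38 × 0.27 × 0.85 = 0.08721 m³/s
Q = Σ qᵢ = 5.452 m³/s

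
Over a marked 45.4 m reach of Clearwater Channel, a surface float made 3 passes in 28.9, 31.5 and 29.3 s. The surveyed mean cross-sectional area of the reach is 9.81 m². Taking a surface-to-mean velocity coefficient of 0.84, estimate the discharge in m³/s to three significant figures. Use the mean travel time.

t̄ = (28.9 + 31.5 + 29.3) / 3 = 29.9 s
v_surface = L / t̄ = 45.4 / 29.9 = 1.518 m/s
v_mean = 0.84 × 1.518 = 1.275 m/s
Q = A × v_mean = 9.81 × 1.275 = 12.51 m³/s

12.5 m³/s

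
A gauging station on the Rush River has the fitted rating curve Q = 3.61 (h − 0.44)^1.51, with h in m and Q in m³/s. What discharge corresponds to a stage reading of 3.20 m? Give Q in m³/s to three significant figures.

Q = 3.61 × (3.20 − 0.44)^1.51 = 3.61 × 2.76^1.51 = 16.72 m³/s

16.7 m³/s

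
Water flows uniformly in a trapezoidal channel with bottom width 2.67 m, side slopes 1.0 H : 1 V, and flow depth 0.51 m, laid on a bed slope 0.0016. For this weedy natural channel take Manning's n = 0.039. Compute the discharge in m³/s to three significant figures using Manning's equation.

0.895 m³/s

A = (b + z·y)·y = (2.67 + 1.0×0.51)×0.51 = 1.622 m²
P = b + 2y√(1+z²) = 2.67 + 2×0.51×√(1+1.0²) = 4.112 m
R = A/P = 1.622/4.112 = 0.3944 m
Q = (1/n)·A·R^(2/3)·S^(1/2) = (1/0.039) × 1.622 × 0.3944^(2/3) × 0.0016^(1/2) = 0.8945 m³/s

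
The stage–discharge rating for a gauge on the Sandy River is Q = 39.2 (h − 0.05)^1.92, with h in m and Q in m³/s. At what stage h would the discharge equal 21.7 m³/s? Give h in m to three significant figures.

h − h₀ = (Q/C)^(1/b) = (21.7/39.2)^(1/1.92) = 0.7349 m
h = 0.05 + 0.7349 = 0.7849 m

0.785 m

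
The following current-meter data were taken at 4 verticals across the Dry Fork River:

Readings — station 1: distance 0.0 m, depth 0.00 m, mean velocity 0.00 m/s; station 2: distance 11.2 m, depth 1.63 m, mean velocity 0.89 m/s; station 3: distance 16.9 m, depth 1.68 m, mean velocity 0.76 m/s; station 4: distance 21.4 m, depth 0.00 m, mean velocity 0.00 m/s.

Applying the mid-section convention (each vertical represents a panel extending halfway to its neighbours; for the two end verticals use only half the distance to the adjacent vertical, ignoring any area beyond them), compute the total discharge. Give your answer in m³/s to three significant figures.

w_2 = (16.9 − 0.0)/2 = 8.45 m; q_2 = 0.89 × 1.63 × 8.45 = 12.26 m³/s
w_3 = (21.4 − 11.2)/2 = 5.1 m; q_3 = 0.76 × 1.68 × 5.1 = 6.512 m³/s
Stations 1, 4 contribute zero (depth or velocity is 0).
Q = Σ qᵢ = 18.77 m³/s

18.8 m³/s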